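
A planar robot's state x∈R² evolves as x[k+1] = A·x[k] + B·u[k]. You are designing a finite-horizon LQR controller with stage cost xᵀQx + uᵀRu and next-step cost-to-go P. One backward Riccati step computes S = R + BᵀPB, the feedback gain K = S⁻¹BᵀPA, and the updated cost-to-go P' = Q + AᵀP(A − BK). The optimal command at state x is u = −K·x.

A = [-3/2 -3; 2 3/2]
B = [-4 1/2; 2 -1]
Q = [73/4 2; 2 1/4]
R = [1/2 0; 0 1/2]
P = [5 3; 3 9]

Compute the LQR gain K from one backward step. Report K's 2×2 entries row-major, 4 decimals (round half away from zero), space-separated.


BᵀP = [-14.0000 6.0000; -0.5000 -7.5000]
S = R + BᵀPB = [1/2 0; 0 1/2] + [68.0000 -13.0000; -13.0000 7.2500] = [68.5000 -13.0000; -13.0000 7.7500]
BᵀPA = [33.0000 51.0000; -14.2500 -9.7500]
K = S⁻¹·BᵀPA = [0.1948 0.7420; -1.5119 -0.0135]
A−BK = [0.0352 -0.0254; 0.0984 0.0026]
AᵀP(A−BK) = [1.2762 0.0731; 0.0731 0.2782]
P' = Q + AᵀP(A−BK) = [19.5262 2.0731; 2.0731 0.5282]
tr(P') = 20.0544

0.1948 0.7420 -1.5119 -0.0135


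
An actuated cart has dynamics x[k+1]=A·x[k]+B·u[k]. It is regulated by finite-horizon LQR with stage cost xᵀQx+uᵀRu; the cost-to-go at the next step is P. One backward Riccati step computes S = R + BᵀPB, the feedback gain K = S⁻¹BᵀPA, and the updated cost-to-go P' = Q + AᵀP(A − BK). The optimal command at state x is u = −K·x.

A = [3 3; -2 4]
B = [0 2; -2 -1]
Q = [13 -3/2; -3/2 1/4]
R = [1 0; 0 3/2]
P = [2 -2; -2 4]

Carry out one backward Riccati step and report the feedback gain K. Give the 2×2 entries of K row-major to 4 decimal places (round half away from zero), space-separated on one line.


0.5297 -1.8813 1.1872 0.7489

BᵀP = [4.0000 -8.0000; 6.0000 -8.0000]
S = R + BᵀPB = [1 0; 0 3/2] + [16.0000 16.0000; 16.0000 20.0000] = [17.0000 16.0000; 16.0000 21.5000]
BᵀPA = [28.0000 -20.0000; 34.0000 -14.0000]
K = S⁻¹·BᵀPA = [0.5297 -1.8813; 1.1872 0.7489]
A−BK = [0.6256 1.5023; 0.2466 0.9863]
AᵀP(A−BK) = [2.8037 1.2146; 1.2146 6.8584]
P' = Q + AᵀP(A−BK) = [15.8037 -0.2854; -0.2854 7.1084]
tr(P') = 22.9121


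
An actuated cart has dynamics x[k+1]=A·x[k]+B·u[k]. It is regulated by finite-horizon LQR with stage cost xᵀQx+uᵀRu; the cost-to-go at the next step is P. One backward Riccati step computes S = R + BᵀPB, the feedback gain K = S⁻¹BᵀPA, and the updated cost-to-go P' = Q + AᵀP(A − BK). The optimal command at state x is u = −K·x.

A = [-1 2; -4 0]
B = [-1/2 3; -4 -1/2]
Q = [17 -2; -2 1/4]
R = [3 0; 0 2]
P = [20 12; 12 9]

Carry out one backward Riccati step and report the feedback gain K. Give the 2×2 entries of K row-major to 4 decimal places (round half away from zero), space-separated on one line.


0.9557 -0.1078 -0.2278 0.6172

BᵀP = [-58.0000 -42.0000; 54.0000 31.5000]
S = R + BᵀPB = [3 0; 0 2] + [197.0000 -153.0000; -153.0000 146.2500] = [200.0000 -153.0000; -153.0000 148.2500]
BᵀPA = [226.0000 -116.0000; -180.0000 108.0000]
K = S⁻¹·BᵀPA = [0.9557 -0.1078; -0.2278 0.6172]
A−BK = [0.1614 0.0945; -0.2911 -0.1227]
AᵀP(A−BK) = [3.0000 -0.5316; -0.5316 0.8326]
P' = Q + AᵀP(A−BK) = [20.0000 -2.5316; -2.5316 1.0826]
tr(P') = 21.0826


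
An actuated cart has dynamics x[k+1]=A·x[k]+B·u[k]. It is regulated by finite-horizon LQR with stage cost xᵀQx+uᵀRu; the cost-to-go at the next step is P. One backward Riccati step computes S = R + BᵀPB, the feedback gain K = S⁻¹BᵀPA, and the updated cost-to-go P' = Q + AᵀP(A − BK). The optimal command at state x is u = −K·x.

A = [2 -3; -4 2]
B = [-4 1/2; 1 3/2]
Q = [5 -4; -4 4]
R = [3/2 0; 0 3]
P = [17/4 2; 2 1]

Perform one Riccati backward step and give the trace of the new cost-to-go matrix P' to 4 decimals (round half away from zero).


BᵀP = [-15.0000 -7.0000; 5.1250 2.5000]
S = R + BᵀPB = [3/2 0; 0 3] + [53.0000 -18.0000; -18.0000 6.3125] = [54.5000 -18.0000; -18.0000 9.3125]
BᵀPA = [-2.0000 31.0000; 0.2500 -10.3750]
K = S⁻¹·BᵀPA = [-0.0770 0.5554; -0.1219 -0.0405]
A−BK = [1.7531 -0.7580; -3.7402 1.5054]
AᵀP(A−BK) = [0.8766 -0.3790; -0.3790 0.6114]
P' = Q + AᵀP(A−BK) = [5.8766 -4.3790; -4.3790 4.6114]
tr(P') = 10.4880

10.4880


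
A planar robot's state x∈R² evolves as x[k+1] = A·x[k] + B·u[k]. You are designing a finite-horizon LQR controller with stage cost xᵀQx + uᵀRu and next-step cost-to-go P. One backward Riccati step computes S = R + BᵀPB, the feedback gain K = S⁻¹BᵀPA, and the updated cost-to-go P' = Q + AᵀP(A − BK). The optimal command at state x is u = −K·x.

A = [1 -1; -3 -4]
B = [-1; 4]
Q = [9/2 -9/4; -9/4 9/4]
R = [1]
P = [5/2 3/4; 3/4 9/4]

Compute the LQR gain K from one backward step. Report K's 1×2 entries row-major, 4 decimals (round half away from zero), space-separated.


BᵀP = [0.5000 8.2500]
S = R + BᵀPB = [1] + [32.5000] = [33.5000]
BᵀPA = [-24.2500 -33.5000]
K = S⁻¹·BᵀPA = [-0.7239 -1.0000]
A−BK = [0.2761 -2.0000; -0.1045 0.0000]
AᵀP(A−BK) = [0.6959 -0.5000; -0.5000 11.0000]
P' = Q + AᵀP(A−BK) = [5.1959 -2.7500; -2.7500 13.2500]
tr(P') = 18.4459

-0.7239 -1.0000


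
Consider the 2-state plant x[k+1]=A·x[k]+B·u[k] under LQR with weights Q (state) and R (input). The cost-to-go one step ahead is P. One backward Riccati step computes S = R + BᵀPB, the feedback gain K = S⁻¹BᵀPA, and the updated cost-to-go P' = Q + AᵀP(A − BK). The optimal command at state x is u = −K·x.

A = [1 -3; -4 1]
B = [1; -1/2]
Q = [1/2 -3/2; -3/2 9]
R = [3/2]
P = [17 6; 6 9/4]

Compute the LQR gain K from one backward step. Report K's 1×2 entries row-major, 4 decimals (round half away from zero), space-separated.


-0.4211 -2.8421

BᵀP = [14.0000 4.8750]
S = R + BᵀPB = [3/2] + [11.5625] = [13.0625]
BᵀPA = [-5.5000 -37.1250]
K = S⁻¹·BᵀPA = [-0.4211 -2.8421]
A−BK = [1.4211 -0.1579; -4.2105 -0.4211]
AᵀP(A−BK) = [2.6842 2.3684; 2.3684 13.7368]
P' = Q + AᵀP(A−BK) = [3.1842 0.8684; 0.8684 22.7368]
tr(P') = 25.9211


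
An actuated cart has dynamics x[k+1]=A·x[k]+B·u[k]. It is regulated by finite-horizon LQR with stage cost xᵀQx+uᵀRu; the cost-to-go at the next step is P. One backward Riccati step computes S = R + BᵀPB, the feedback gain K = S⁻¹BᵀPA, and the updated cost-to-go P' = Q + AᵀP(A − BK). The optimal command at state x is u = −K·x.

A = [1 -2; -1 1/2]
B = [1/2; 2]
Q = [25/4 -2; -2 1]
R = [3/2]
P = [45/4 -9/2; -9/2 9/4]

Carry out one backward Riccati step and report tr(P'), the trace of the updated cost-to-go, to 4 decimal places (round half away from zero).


BᵀP = [-3.3750 2.2500]
S = R + BᵀPB = [3/2] + [2.8125] = [4.3125]
BᵀPA = [-5.6250 7.8750]
K = S⁻¹·BᵀPA = [-1.3043 1.8261]
A−BK = [1.6522 -2.9130; 1.6087 -3.1522]
AᵀP(A−BK) = [15.1630 -24.6033; -24.6033 40.1821]
P' = Q + AᵀP(A−BK) = [21.4130 -26.6033; -26.6033 41.1821]
tr(P') = 62.5951

62.5951


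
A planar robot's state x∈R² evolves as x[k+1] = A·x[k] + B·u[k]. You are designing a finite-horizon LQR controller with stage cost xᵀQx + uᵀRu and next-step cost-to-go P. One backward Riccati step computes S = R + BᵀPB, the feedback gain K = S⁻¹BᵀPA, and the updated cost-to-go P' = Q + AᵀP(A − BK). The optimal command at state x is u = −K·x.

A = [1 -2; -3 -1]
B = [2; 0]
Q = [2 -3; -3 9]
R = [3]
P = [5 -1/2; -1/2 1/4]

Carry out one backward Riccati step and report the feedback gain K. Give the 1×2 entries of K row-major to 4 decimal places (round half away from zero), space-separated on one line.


BᵀP = [10.0000 -1.0000]
S = R + BᵀPB = [3] + [20.0000] = [23.0000]
BᵀPA = [13.0000 -19.0000]
K = S⁻¹·BᵀPA = [0.5652 -0.8261]
A−BK = [-0.1304 -0.3478; -3.0000 -1.0000]
AᵀP(A−BK) = [2.9022 -1.0109; -1.0109 2.5543]
P' = Q + AᵀP(A−BK) = [4.9022 -4.0109; -4.0109 11.5543]
tr(P') = 16.4565

0.5652 -0.8261


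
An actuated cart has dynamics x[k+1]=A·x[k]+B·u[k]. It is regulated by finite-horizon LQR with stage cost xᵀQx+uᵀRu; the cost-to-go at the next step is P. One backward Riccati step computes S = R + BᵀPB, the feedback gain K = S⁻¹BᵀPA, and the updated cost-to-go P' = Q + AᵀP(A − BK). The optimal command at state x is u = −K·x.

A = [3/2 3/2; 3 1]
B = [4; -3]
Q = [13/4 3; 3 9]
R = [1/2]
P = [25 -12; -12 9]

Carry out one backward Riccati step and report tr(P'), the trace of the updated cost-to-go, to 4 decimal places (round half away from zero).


BᵀP = [136.0000 -75.0000]
S = R + BᵀPB = [1/2] + [769.0000] = [769.5000]
BᵀPA = [-21.0000 129.0000]
K = S⁻¹·BᵀPA = [-0.0273 0.1676]
A−BK = [1.6092 0.8294; 2.9181 1.5029]
AᵀP(A−BK) = [28.6769 14.7705; 14.7705 7.6243]
P' = Q + AᵀP(A−BK) = [31.9269 17.7705; 17.7705 16.6243]
tr(P') = 48.5512

48.5512


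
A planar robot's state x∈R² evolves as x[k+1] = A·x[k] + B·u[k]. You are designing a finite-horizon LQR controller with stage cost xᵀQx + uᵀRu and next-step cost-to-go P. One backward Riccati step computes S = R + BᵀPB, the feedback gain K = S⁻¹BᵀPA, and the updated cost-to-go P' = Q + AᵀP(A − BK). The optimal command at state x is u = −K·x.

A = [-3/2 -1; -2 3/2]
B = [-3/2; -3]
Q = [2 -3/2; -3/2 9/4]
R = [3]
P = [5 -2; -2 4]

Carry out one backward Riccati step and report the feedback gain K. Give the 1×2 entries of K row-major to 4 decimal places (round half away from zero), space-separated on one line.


0.6279 -0.3721

BᵀP = [-1.5000 -9.0000]
S = R + BᵀPB = [3] + [29.2500] = [32.2500]
BᵀPA = [20.2500 -12.0000]
K = S⁻¹·BᵀPA = [0.6279 -0.3721]
A−BK = [-0.5581 -1.5581; -0.1163 0.3837]
AᵀP(A−BK) = [2.5349 3.5349; 3.5349 15.5349]
P' = Q + AᵀP(A−BK) = [4.5349 2.0349; 2.0349 17.7849]
tr(P') = 22.3198


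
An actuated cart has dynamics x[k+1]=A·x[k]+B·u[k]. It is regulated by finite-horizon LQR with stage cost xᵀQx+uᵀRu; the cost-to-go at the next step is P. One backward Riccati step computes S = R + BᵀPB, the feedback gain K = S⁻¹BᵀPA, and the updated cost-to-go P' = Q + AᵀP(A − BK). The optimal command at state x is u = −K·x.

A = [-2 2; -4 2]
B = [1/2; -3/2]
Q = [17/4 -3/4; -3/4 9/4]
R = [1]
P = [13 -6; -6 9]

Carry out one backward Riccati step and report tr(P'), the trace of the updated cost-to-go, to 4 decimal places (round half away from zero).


BᵀP = [15.5000 -16.5000]
S = R + BᵀPB = [1] + [32.5000] = [33.5000]
BᵀPA = [35.0000 -2.0000]
K = S⁻¹·BᵀPA = [1.0448 -0.0597]
A−BK = [-2.5224 2.0299; -2.4328 1.9104]
AᵀP(A−BK) = [63.4328 -49.9104; -49.9104 39.8806]
P' = Q + AᵀP(A−BK) = [67.6828 -50.6604; -50.6604 42.1306]
tr(P') = 109.8134

109.8134


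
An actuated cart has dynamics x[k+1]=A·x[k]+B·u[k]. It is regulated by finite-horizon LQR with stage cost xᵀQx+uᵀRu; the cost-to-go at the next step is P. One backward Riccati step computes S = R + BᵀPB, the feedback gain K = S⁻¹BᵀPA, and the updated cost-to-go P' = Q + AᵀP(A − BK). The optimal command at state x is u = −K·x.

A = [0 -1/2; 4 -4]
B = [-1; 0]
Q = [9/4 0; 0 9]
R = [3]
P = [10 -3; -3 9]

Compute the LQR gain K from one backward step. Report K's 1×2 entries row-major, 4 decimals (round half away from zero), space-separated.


BᵀP = [-10.0000 3.0000]
S = R + BᵀPB = [3] + [10.0000] = [13.0000]
BᵀPA = [12.0000 -7.0000]
K = S⁻¹·BᵀPA = [0.9231 -0.5385]
A−BK = [0.9231 -1.0385; 4.0000 -4.0000]
AᵀP(A−BK) = [132.9231 -131.5385; -131.5385 130.7308]
P' = Q + AᵀP(A−BK) = [135.1731 -131.5385; -131.5385 139.7308]
tr(P') = 274.9038

0.9231 -0.5385


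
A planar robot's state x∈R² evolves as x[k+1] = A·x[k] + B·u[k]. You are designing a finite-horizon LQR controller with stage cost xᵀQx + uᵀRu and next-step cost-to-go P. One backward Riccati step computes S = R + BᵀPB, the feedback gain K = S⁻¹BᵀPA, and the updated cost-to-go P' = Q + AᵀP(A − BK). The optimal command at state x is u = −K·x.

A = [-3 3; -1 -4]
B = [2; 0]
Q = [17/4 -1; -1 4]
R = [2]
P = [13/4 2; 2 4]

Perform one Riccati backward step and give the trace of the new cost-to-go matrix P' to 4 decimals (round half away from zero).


61.1167

BᵀP = [6.5000 4.0000]
S = R + BᵀPB = [2] + [13.0000] = [15.0000]
BᵀPA = [-23.5000 3.5000]
K = S⁻¹·BᵀPA = [-1.5667 0.2333]
A−BK = [0.1333 2.5333; -1.0000 -4.0000]
AᵀP(A−BK) = [8.4333 10.2333; 10.2333 44.4333]
P' = Q + AᵀP(A−BK) = [12.6833 9.2333; 9.2333 48.4333]
tr(P') = 61.1167


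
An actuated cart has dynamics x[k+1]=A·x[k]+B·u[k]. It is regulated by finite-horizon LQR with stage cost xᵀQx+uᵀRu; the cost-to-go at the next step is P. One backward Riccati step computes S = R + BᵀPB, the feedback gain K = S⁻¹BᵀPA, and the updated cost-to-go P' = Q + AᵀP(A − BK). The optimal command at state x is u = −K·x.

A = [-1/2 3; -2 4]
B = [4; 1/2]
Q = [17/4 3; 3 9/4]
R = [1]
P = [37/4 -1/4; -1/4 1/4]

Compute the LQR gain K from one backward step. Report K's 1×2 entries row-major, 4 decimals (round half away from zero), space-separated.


BᵀP = [36.8750 -0.8750]
S = R + BᵀPB = [1] + [147.0625] = [148.0625]
BᵀPA = [-16.6875 107.1250]
K = S⁻¹·BᵀPA = [-0.1127 0.7235]
A−BK = [-0.0492 0.1060; -1.9436 3.6382]
AᵀP(A−BK) = [0.9317 -1.8014; -1.8014 3.7438]
P' = Q + AᵀP(A−BK) = [5.1817 1.1986; 1.1986 5.9938]
tr(P') = 11.1755

-0.1127 0.7235


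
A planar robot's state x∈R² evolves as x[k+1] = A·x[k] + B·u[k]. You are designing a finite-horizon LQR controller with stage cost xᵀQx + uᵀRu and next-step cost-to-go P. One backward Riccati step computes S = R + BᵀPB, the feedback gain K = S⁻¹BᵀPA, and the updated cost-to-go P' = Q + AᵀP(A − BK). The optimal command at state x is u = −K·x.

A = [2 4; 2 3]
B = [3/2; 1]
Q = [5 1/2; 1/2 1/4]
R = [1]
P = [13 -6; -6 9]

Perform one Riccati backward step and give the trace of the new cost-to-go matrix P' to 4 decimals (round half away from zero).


18.7206

BᵀP = [13.5000 0.0000]
S = R + BᵀPB = [1] + [20.2500] = [21.2500]
BᵀPA = [27.0000 54.0000]
K = S⁻¹·BᵀPA = [1.2706 2.5412]
A−BK = [0.0941 0.1882; 0.7294 0.4588]
AᵀP(A−BK) = [5.6941 5.3882; 5.3882 7.7765]
P' = Q + AᵀP(A−BK) = [10.6941 5.8882; 5.8882 8.0265]
tr(P') = 18.7206


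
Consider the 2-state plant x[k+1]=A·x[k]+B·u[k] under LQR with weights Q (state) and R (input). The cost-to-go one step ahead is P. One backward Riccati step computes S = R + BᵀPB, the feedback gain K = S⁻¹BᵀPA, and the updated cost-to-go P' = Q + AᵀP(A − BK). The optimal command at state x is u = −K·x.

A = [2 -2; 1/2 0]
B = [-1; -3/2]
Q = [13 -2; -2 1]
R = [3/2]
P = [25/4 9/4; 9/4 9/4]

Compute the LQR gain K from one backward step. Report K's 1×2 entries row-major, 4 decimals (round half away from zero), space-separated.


BᵀP = [-9.6250 -5.6250]
S = R + BᵀPB = [3/2] + [18.0625] = [19.5625]
BᵀPA = [-22.0625 19.2500]
K = S⁻¹·BᵀPA = [-1.1278 0.9840]
A−BK = [0.8722 -1.0160; -1.1917 1.4760]
AᵀP(A−BK) = [5.1805 -5.5399; -5.5399 6.0575]
P' = Q + AᵀP(A−BK) = [18.1805 -7.5399; -7.5399 7.0575]
tr(P') = 25.2380

-1.1278 0.9840


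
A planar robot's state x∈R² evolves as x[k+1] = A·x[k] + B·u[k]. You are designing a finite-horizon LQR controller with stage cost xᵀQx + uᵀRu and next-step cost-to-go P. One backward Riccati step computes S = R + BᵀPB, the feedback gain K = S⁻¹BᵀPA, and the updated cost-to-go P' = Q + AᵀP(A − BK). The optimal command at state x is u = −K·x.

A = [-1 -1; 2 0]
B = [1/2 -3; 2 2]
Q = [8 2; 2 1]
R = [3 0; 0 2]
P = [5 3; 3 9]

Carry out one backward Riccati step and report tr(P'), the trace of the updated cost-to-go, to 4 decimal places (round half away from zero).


10.6570

BᵀP = [8.5000 19.5000; -9.0000 9.0000]
S = R + BᵀPB = [3 0; 0 2] + [43.2500 13.5000; 13.5000 45.0000] = [46.2500 13.5000; 13.5000 47.0000]
BᵀPA = [30.5000 -8.5000; 27.0000 9.0000]
K = S⁻¹·BᵀPA = [0.5368 -0.2616; 0.4203 0.2666]
A−BK = [-0.0075 -0.0693; 0.0859 -0.0100]
AᵀP(A−BK) = [1.2804 -0.2199; -0.2199 0.3766]
P' = Q + AᵀP(A−BK) = [9.2804 1.7801; 1.7801 1.3766]
tr(P') = 10.6570


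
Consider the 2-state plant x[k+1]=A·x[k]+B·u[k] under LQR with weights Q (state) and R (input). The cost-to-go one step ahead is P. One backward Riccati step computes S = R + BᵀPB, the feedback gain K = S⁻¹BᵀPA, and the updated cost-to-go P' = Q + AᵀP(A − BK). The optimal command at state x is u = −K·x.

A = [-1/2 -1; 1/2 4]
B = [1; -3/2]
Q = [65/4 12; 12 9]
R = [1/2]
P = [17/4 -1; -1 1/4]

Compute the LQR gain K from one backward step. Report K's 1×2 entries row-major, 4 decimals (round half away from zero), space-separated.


-0.4286 -1.3534

BᵀP = [5.7500 -1.3750]
S = R + BᵀPB = [1/2] + [7.8125] = [8.3125]
BᵀPA = [-3.5625 -11.2500]
K = S⁻¹·BᵀPA = [-0.4286 -1.3534]
A−BK = [-0.0714 0.3534; -0.1429 1.9699]
AᵀP(A−BK) = [0.0982 0.3036; 0.3036 1.0244]
P' = Q + AᵀP(A−BK) = [16.3482 12.3036; 12.3036 10.0244]
tr(P') = 26.3727


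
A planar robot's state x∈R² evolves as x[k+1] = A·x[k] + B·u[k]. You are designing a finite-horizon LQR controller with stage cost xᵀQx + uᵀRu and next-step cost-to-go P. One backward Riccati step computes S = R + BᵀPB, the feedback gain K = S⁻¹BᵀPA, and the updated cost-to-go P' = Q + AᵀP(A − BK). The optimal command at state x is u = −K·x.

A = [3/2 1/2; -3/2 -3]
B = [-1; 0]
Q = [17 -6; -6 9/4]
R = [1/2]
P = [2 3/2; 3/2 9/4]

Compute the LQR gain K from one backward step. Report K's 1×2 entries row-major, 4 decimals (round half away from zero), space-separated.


-0.3000 1.4000

BᵀP = [-2.0000 -1.5000]
S = R + BᵀPB = [1/2] + [2.0000] = [2.5000]
BᵀPA = [-0.7500 3.5000]
K = S⁻¹·BᵀPA = [-0.3000 1.4000]
A−BK = [1.2000 1.9000; -1.5000 -3.0000]
AᵀP(A−BK) = [2.5875 4.8000; 4.8000 11.3500]
P' = Q + AᵀP(A−BK) = [19.5875 -1.2000; -1.2000 13.6000]
tr(P') = 33.1875


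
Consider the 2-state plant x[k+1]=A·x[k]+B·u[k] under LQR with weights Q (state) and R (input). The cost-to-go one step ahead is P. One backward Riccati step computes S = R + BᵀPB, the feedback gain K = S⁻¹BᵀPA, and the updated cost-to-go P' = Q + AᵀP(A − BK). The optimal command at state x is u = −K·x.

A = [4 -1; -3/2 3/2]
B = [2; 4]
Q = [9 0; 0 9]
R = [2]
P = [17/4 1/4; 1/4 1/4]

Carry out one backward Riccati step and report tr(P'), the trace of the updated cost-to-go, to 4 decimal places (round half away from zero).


38.3426

BᵀP = [9.5000 1.5000]
S = R + BᵀPB = [2] + [25.0000] = [27.0000]
BᵀPA = [35.7500 -7.2500]
K = S⁻¹·BᵀPA = [1.3241 -0.2685]
A−BK = [1.3519 -0.4630; -6.7963 2.5741]
AᵀP(A−BK) = [18.2269 -6.0880; -6.0880 2.1157]
P' = Q + AᵀP(A−BK) = [27.2269 -6.0880; -6.0880 11.1157]
tr(P') = 38.3426


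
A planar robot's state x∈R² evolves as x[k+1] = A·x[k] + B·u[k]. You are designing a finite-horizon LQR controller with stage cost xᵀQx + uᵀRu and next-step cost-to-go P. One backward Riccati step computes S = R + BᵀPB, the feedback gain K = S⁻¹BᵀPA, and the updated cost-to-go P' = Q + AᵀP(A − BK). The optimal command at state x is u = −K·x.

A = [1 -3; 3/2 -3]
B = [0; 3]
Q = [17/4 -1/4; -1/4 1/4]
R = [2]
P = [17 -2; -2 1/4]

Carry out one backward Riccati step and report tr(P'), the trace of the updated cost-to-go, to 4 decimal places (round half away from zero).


71.3529

BᵀP = [-6.0000 0.7500]
S = R + BᵀPB = [2] + [2.2500] = [4.2500]
BᵀPA = [-4.8750 15.7500]
K = S⁻¹·BᵀPA = [-1.1471 3.7059]
A−BK = [1.0000 -3.0000; 4.9412 -14.1176]
AᵀP(A−BK) = [5.9706 -19.0588; -19.0588 60.8824]
P' = Q + AᵀP(A−BK) = [10.2206 -19.3088; -19.3088 61.1324]
tr(P') = 71.3529


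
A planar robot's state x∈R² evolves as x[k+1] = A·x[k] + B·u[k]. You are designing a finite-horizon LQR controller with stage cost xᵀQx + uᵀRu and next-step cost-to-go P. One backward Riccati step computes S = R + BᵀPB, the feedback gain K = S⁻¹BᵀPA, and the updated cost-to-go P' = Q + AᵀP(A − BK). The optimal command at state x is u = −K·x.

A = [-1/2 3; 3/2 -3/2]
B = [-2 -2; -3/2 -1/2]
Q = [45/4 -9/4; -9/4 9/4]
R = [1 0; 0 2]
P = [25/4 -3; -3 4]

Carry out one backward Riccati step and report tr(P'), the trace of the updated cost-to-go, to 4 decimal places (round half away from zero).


38.5646

BᵀP = [-8.0000 0.0000; -11.0000 4.0000]
S = R + BᵀPB = [1 0; 0 2] + [16.0000 16.0000; 16.0000 20.0000] = [17.0000 16.0000; 16.0000 22.0000]
BᵀPA = [4.0000 -24.0000; 11.5000 -39.0000]
K = S⁻¹·BᵀPA = [-0.8136 0.8136; 1.1144 -2.3644]
A−BK = [0.1017 -0.1017; 0.8369 -1.4619]
AᵀP(A−BK) = [5.5011 -10.1886; -10.1886 19.5636]
P' = Q + AᵀP(A−BK) = [16.7511 -12.4386; -12.4386 21.8136]
tr(P') = 38.5646


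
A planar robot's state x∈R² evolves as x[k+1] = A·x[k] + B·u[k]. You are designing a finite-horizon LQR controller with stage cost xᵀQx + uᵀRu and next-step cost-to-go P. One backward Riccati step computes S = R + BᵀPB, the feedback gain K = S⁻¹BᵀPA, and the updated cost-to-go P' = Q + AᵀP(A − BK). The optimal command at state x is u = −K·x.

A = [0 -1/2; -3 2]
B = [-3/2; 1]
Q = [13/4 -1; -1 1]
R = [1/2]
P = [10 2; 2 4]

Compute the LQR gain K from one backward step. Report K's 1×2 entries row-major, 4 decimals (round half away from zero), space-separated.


-0.1429 0.4048

BᵀP = [-13.0000 1.0000]
S = R + BᵀPB = [1/2] + [20.5000] = [21.0000]
BᵀPA = [-3.0000 8.5000]
K = S⁻¹·BᵀPA = [-0.1429 0.4048]
A−BK = [-0.2143 0.1071; -2.8571 1.5952]
AᵀP(A−BK) = [35.5714 -19.7857; -19.7857 11.0595]
P' = Q + AᵀP(A−BK) = [38.8214 -20.7857; -20.7857 12.0595]
tr(P') = 50.8810


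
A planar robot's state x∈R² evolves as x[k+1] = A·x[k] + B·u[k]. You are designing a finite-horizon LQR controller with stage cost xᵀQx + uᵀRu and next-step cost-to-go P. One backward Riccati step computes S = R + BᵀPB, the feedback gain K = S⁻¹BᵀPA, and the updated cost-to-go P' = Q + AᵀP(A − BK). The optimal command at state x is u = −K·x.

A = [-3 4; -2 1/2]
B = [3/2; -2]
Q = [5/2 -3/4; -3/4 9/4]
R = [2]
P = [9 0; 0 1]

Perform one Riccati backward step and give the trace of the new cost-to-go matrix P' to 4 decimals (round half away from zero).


BᵀP = [13.5000 -2.0000]
S = R + BᵀPB = [2] + [24.2500] = [26.2500]
BᵀPA = [-36.5000 53.0000]
K = S⁻¹·BᵀPA = [-1.3905 2.0190]
A−BK = [-0.9143 0.9714; -4.7810 4.5381]
AᵀP(A−BK) = [34.2476 -35.3048; -35.3048 37.2405]
P' = Q + AᵀP(A−BK) = [36.7476 -36.0548; -36.0548 39.4905]
tr(P') = 76.2381

76.2381


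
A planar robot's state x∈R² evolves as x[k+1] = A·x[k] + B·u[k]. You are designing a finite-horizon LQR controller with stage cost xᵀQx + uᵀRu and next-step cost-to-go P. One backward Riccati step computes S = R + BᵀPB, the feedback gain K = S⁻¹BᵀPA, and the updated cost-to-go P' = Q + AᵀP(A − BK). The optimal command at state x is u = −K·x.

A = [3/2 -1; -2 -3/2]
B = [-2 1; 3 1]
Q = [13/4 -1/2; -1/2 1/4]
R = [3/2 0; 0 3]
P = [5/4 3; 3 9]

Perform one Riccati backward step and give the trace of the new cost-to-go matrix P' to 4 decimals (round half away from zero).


5.7022

BᵀP = [6.5000 21.0000; 4.2500 12.0000]
S = R + BᵀPB = [3/2 0; 0 3] + [50.0000 27.5000; 27.5000 16.2500] = [51.5000 27.5000; 27.5000 19.2500]
BᵀPA = [-32.2500 -38.0000; -17.6250 -22.2500]
K = S⁻¹·BᵀPA = [-0.5789 -0.5088; -0.0885 -0.4290]
A−BK = [0.4306 -1.5885; -0.1746 0.4553]
AᵀP(A−BK) = [0.5813 0.4055; 0.4055 1.6208]
P' = Q + AᵀP(A−BK) = [3.8313 -0.0945; -0.0945 1.8708]
tr(P') = 5.7022


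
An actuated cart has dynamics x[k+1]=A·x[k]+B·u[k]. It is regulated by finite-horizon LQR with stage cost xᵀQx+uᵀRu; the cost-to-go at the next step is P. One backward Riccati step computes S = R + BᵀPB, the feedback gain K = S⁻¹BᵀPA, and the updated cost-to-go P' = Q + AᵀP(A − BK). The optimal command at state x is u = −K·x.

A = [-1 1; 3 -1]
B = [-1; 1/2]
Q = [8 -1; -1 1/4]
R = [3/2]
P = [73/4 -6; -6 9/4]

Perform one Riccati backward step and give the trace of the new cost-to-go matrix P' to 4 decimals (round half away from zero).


15.6004

BᵀP = [-21.2500 7.1250]
S = R + BᵀPB = [3/2] + [24.8125] = [26.3125]
BᵀPA = [42.6250 -28.3750]
K = S⁻¹·BᵀPA = [1.6200 -1.0784]
A−BK = [0.6200 -0.0784; 2.1900 -0.4608]
AᵀP(A−BK) = [5.4495 -3.0338; -3.0338 1.9008]
P' = Q + AᵀP(A−BK) = [13.4495 -4.0338; -4.0338 2.1508]
tr(P') = 15.6004


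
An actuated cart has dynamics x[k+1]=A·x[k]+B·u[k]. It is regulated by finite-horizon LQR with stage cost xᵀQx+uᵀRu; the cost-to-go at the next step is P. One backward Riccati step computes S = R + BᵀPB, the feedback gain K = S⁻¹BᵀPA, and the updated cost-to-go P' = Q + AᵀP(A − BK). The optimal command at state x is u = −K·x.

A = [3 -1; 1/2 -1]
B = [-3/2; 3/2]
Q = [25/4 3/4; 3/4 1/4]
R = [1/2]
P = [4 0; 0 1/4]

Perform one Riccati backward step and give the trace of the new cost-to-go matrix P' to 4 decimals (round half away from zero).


BᵀP = [-6.0000 0.3750]
S = R + BᵀPB = [1/2] + [9.5625] = [10.0625]
BᵀPA = [-17.8125 5.6250]
K = S⁻¹·BᵀPA = [-1.7702 0.5590]
A−BK = [0.3447 -0.1615; 3.1553 -1.8385]
AᵀP(A−BK) = [4.5311 -2.1677; -2.1677 1.1056]
P' = Q + AᵀP(A−BK) = [10.7811 -1.4177; -1.4177 1.3556]
tr(P') = 12.1366

12.1366


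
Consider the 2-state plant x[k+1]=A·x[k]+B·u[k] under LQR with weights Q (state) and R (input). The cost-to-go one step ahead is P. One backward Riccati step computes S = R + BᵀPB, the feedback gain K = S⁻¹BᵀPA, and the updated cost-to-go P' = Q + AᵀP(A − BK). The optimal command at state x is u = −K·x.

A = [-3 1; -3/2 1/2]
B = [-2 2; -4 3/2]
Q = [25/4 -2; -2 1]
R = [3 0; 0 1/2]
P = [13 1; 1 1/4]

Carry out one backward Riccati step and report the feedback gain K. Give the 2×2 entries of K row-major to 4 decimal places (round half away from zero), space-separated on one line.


BᵀP = [-30.0000 -3.0000; 27.5000 2.3750]
S = R + BᵀPB = [3 0; 0 1/2] + [72.0000 -64.5000; -64.5000 58.5625] = [75.0000 -64.5000; -64.5000 59.0625]
BᵀPA = [94.5000 -31.5000; -86.0625 28.6875]
K = S⁻¹·BᵀPA = [0.1127 -0.0376; -1.3340 0.4447]
A−BK = [-0.1065 0.0355; 0.9520 -0.3173]
AᵀP(A−BK) = [1.0992 -0.3664; -0.3664 0.1221]
P' = Q + AᵀP(A−BK) = [7.3492 -2.3664; -2.3664 1.1221]
tr(P') = 8.4713

0.1127 -0.0376 -1.3340 0.4447


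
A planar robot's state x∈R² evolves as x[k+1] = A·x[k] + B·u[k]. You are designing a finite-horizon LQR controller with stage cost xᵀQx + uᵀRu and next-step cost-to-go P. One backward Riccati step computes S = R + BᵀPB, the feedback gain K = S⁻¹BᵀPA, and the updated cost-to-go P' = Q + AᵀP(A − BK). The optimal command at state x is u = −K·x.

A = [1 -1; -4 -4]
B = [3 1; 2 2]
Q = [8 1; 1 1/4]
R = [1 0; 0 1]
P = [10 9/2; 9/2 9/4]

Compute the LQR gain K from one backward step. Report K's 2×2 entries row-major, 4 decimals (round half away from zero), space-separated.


BᵀP = [39.0000 18.0000; 19.0000 9.0000]
S = R + BᵀPB = [1 0; 0 1] + [153.0000 75.0000; 75.0000 37.0000] = [154.0000 75.0000; 75.0000 38.0000]
BᵀPA = [-33.0000 -111.0000; -17.0000 -55.0000]
K = S⁻¹·BᵀPA = [0.0925 -0.4097; -0.6300 -0.6388]
A−BK = [1.3524 0.8678; -2.9251 -1.9031]
AᵀP(A−BK) = [2.3436 1.6211; 1.6211 1.3921]
P' = Q + AᵀP(A−BK) = [10.3436 2.6211; 2.6211 1.6421]
tr(P') = 11.9857

0.0925 -0.4097 -0.6300 -0.6388


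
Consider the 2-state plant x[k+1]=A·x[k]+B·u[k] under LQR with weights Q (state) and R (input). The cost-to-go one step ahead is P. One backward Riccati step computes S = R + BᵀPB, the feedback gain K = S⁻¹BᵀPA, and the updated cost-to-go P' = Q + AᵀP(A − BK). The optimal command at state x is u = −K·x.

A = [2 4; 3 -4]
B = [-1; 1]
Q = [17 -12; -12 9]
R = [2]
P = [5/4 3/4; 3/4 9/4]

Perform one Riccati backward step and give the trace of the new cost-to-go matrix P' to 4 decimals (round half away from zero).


BᵀP = [-0.5000 1.5000]
S = R + BᵀPB = [2] + [2.0000] = [4.0000]
BᵀPA = [3.5000 -8.0000]
K = S⁻¹·BᵀPA = [0.8750 -2.0000]
A−BK = [2.8750 2.0000; 2.1250 -2.0000]
AᵀP(A−BK) = [31.1875 -7.0000; -7.0000 16.0000]
P' = Q + AᵀP(A−BK) = [48.1875 -19.0000; -19.0000 25.0000]
tr(P') = 73.1875

73.1875


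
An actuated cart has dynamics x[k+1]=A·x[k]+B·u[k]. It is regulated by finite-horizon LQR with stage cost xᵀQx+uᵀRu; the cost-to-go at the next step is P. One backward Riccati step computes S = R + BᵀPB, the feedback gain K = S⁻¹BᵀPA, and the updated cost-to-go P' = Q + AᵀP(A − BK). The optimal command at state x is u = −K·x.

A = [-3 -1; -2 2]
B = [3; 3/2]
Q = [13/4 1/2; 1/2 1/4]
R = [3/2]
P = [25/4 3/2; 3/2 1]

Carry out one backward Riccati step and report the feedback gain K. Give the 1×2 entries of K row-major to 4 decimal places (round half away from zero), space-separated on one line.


BᵀP = [21.0000 6.0000]
S = R + BᵀPB = [3/2] + [72.0000] = [73.5000]
BᵀPA = [-75.0000 -9.0000]
K = S⁻¹·BᵀPA = [-1.0204 -0.1224]
A−BK = [0.0612 -0.6327; -0.4694 2.1837]
AᵀP(A−BK) = [1.7194 -0.4337; -0.4337 3.1480]
P' = Q + AᵀP(A−BK) = [4.9694 0.0663; 0.0663 3.3980]
tr(P') = 8.3673

-1.0204 -0.1224


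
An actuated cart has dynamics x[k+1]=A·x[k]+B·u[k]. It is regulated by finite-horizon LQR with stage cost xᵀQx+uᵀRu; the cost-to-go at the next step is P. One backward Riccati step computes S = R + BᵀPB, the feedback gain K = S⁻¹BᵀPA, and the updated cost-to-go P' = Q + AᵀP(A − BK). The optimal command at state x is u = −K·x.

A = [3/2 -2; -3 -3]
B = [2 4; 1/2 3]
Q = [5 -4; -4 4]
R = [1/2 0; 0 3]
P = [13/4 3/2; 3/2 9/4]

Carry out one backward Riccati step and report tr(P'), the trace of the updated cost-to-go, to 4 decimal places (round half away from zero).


BᵀP = [7.2500 4.1250; 17.5000 12.7500]
S = R + BᵀPB = [1/2 0; 0 3] + [16.5625 41.3750; 41.3750 108.2500] = [17.0625 41.3750; 41.3750 111.2500]
BᵀPA = [-1.5000 -26.8750; -12.0000 -73.2500]
K = S⁻¹·BᵀPA = [1.7692 0.2194; -0.7659 -0.7400]
A−BK = [1.0250 0.5213; -1.5871 -0.8896]
AᵀP(A−BK) = [7.5261 4.1988; 4.1988 2.9396]
P' = Q + AᵀP(A−BK) = [12.5261 0.1988; 0.1988 6.9396]
tr(P') = 19.4657

19.4657


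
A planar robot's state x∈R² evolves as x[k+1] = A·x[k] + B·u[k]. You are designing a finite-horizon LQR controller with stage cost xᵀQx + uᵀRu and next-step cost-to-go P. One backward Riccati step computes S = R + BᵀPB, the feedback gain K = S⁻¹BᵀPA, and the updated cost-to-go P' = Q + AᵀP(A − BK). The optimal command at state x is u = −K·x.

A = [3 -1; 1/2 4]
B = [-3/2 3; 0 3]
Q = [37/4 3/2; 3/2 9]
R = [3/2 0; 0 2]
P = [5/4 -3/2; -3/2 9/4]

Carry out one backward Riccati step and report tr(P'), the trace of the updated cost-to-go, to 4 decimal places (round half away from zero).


BᵀP = [-1.8750 2.2500; -0.7500 2.2500]
S = R + BᵀPB = [3/2 0; 0 2] + [2.8125 1.1250; 1.1250 4.5000] = [4.3125 1.1250; 1.1250 6.5000]
BᵀPA = [-4.5000 10.8750; -1.1250 9.7500]
K = S⁻¹·BᵀPA = [-1.0455 2.2312; 0.0079 1.1138]
A−BK = [1.4081 -0.9947; 0.4764 0.6585]
AᵀP(A−BK) = [2.6165 -5.2067; -5.2067 14.1261]
P' = Q + AᵀP(A−BK) = [11.8665 -3.7067; -3.7067 23.1261]
tr(P') = 34.9926

34.9926


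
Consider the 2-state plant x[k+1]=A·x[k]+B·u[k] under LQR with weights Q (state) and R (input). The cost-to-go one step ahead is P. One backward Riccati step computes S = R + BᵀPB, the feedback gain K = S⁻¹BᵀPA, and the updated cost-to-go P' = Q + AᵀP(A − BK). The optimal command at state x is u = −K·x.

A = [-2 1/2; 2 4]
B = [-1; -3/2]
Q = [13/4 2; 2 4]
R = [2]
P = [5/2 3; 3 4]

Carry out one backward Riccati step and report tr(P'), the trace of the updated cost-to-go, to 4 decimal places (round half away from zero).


BᵀP = [-7.0000 -9.0000]
S = R + BᵀPB = [2] + [20.5000] = [22.5000]
BᵀPA = [-4.0000 -39.5000]
K = S⁻¹·BᵀPA = [-0.1778 -1.7556]
A−BK = [-2.1778 -1.2556; 1.7333 1.3667]
AᵀP(A−BK) = [1.2889 1.4778; 1.4778 7.2806]
P' = Q + AᵀP(A−BK) = [4.5389 3.4778; 3.4778 11.2806]
tr(P') = 15.8194

15.8194


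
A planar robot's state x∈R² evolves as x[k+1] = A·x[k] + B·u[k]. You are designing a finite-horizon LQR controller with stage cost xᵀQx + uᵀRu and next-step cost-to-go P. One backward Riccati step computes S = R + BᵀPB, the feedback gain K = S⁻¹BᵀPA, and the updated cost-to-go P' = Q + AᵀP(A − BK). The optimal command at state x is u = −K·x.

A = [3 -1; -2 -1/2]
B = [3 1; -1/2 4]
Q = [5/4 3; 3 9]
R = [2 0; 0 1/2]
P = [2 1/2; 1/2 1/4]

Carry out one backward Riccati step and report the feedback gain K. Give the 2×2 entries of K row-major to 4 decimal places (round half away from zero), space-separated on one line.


0.7462 -0.2071 0.0576 -0.2305

BᵀP = [5.7500 1.3750; 4.0000 1.5000]
S = R + BᵀPB = [2 0; 0 1/2] + [16.5625 11.2500; 11.2500 10.0000] = [18.5625 11.2500; 11.2500 10.5000]
BᵀPA = [14.5000 -6.4375; 9.0000 -4.7500]
K = S⁻¹·BᵀPA = [0.7462 -0.2071; 0.0576 -0.2305]
A−BK = [0.7037 -0.1481; -1.8573 0.3182]
AᵀP(A−BK) = [1.6612 -0.4225; -0.4225 0.1344]
P' = Q + AᵀP(A−BK) = [2.9112 2.5775; 2.5775 9.1344]
tr(P') = 12.0456


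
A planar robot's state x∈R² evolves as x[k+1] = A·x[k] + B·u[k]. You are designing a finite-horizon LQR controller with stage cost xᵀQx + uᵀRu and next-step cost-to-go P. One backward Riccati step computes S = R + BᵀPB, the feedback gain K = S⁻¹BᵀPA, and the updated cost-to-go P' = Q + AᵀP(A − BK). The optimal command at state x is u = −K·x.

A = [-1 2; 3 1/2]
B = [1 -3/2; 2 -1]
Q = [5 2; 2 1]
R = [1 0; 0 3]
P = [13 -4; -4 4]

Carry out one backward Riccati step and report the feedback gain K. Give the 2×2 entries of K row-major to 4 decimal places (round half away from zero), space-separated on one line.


2.0121 -0.2606 1.8408 -1.3607

BᵀP = [5.0000 4.0000; -15.5000 2.0000]
S = R + BᵀPB = [1 0; 0 3] + [13.0000 -11.5000; -11.5000 21.2500] = [14.0000 -11.5000; -11.5000 24.2500]
BᵀPA = [7.0000 12.0000; 21.5000 -30.0000]
K = S⁻¹·BᵀPA = [2.0121 -0.2606; 1.8408 -1.3607]
A−BK = [-0.2509 0.2195; 0.8166 -0.3396]
AᵀP(A−BK) = [19.3390 -10.9216; -10.9216 7.3064]
P' = Q + AᵀP(A−BK) = [24.3390 -8.9216; -8.9216 8.3064]
tr(P') = 32.6454


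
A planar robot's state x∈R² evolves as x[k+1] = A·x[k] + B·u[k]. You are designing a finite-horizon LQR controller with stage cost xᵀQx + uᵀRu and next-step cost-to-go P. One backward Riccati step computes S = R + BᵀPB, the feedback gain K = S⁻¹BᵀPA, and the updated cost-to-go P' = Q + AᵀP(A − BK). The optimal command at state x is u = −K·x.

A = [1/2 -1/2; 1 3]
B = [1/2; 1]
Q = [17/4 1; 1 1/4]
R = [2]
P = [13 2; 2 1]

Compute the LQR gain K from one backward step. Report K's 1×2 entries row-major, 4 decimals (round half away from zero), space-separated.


BᵀP = [8.5000 2.0000]
S = R + BᵀPB = [2] + [6.2500] = [8.2500]
BᵀPA = [6.2500 1.7500]
K = S⁻¹·BᵀPA = [0.7576 0.2121]
A−BK = [0.1212 -0.6061; 0.2424 2.7879]
AᵀP(A−BK) = [1.5152 0.4242; 0.4242 5.8788]
P' = Q + AᵀP(A−BK) = [5.7652 1.4242; 1.4242 6.1288]
tr(P') = 11.8939

0.7576 0.2121


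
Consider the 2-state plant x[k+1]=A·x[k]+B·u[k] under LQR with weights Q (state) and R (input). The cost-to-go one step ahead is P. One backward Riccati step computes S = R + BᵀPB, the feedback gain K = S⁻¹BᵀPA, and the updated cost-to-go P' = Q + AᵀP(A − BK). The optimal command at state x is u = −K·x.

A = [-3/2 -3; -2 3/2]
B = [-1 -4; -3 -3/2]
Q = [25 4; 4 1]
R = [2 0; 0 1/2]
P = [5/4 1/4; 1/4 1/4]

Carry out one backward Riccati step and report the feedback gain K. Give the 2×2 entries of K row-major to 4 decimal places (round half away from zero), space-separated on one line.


BᵀP = [-2.0000 -1.0000; -5.3750 -1.3750]
S = R + BᵀPB = [2 0; 0 1/2] + [5.0000 9.5000; 9.5000 23.5625] = [7.0000 9.5000; 9.5000 24.0625]
BᵀPA = [5.0000 4.5000; 10.8125 14.0625]
K = S⁻¹·BᵀPA = [0.2250 -0.3237; 0.3605 0.7122]
A−BK = [0.1671 -0.4748; -0.7842 1.5971]
AᵀP(A−BK) = [0.2894 -0.2698; -0.2698 1.0036]
P' = Q + AᵀP(A−BK) = [25.2894 3.7302; 3.7302 2.0036]
tr(P') = 27.2930

0.2250 -0.3237 0.3605 0.7122


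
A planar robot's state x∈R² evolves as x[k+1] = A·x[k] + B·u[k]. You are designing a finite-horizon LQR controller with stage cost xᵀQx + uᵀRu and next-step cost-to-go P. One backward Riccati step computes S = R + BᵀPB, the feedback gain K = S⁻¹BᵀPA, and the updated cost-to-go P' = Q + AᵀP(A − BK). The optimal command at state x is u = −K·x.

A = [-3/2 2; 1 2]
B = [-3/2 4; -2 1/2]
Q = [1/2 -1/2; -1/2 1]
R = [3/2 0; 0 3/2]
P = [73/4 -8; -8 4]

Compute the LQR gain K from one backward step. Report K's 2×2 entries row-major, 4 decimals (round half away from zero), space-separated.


-0.3162 -0.5439 -0.5610 0.2070

BᵀP = [-11.3750 4.0000; 69.0000 -30.0000]
S = R + BᵀPB = [3/2 0; 0 3/2] + [9.0625 -43.5000; -43.5000 261.0000] = [10.5625 -43.5000; -43.5000 262.5000]
BᵀPA = [21.0625 -14.7500; -133.5000 78.0000]
K = S⁻¹·BᵀPA = [-0.3162 -0.5439; -0.5610 0.2070]
A−BK = [0.2696 0.3561; 0.6482 0.8086]
AᵀP(A−BK) = [0.8330 0.3418; 0.3418 0.8306]
P' = Q + AᵀP(A−BK) = [1.3330 -0.1582; -0.1582 1.8306]
tr(P') = 3.1636


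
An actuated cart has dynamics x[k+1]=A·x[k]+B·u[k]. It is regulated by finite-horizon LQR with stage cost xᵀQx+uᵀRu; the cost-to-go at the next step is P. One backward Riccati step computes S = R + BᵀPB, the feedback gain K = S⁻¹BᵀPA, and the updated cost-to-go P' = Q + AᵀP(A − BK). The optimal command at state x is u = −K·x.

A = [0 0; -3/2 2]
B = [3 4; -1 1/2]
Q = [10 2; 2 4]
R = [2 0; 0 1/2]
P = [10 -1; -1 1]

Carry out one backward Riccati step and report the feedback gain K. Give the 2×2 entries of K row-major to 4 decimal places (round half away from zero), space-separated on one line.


BᵀP = [31.0000 -4.0000; 39.5000 -3.5000]
S = R + BᵀPB = [2 0; 0 1/2] + [97.0000 122.0000; 122.0000 156.2500] = [99.0000 122.0000; 122.0000 156.7500]
BᵀPA = [6.0000 -8.0000; 5.2500 -7.0000]
K = S⁻¹·BᵀPA = [0.4730 -0.6307; -0.3346 0.4462]
A−BK = [-0.0804 0.1072; -0.8597 1.1462]
AᵀP(A−BK) = [1.1689 -1.5585; -1.5585 2.0780]
P' = Q + AᵀP(A−BK) = [11.1689 0.4415; 0.4415 6.0780]
tr(P') = 17.2469

0.4730 -0.6307 -0.3346 0.4462


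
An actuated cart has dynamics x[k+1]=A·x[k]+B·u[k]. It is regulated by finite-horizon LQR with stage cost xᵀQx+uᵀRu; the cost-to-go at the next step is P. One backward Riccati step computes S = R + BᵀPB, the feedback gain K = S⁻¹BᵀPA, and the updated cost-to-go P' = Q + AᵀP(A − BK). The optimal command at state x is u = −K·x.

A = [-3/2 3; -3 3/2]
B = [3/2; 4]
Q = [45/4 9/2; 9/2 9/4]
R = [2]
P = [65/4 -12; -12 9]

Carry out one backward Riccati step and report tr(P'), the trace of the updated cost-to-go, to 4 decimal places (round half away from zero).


22.7079

BᵀP = [-23.6250 18.0000]
S = R + BᵀPB = [2] + [36.5625] = [38.5625]
BᵀPA = [-18.5625 -43.8750]
K = S⁻¹·BᵀPA = [-0.4814 -1.1378]
A−BK = [-0.7780 4.7066; -1.0746 6.0511]
AᵀP(A−BK) = [0.6272 0.2553; 0.2553 8.5806]
P' = Q + AᵀP(A−BK) = [11.8772 4.7553; 4.7553 10.8306]
tr(P') = 22.7079


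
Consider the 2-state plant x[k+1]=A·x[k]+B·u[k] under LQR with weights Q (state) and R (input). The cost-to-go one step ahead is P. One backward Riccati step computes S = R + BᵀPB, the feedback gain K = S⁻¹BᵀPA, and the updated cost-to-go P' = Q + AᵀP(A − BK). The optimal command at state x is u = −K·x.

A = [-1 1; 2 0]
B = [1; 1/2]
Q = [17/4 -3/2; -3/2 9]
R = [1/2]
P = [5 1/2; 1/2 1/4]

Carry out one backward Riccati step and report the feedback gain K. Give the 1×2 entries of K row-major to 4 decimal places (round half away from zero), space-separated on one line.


-0.6598 0.8660

BᵀP = [5.2500 0.6250]
S = R + BᵀPB = [1/2] + [5.5625] = [6.0625]
BᵀPA = [-4.0000 5.2500]
K = S⁻¹·BᵀPA = [-0.6598 0.8660]
A−BK = [-0.3402 0.1340; 2.3299 -0.4330]
AᵀP(A−BK) = [1.3608 -0.5361; -0.5361 0.4536]
P' = Q + AᵀP(A−BK) = [5.6108 -2.0361; -2.0361 9.4536]
tr(P') = 15.0644


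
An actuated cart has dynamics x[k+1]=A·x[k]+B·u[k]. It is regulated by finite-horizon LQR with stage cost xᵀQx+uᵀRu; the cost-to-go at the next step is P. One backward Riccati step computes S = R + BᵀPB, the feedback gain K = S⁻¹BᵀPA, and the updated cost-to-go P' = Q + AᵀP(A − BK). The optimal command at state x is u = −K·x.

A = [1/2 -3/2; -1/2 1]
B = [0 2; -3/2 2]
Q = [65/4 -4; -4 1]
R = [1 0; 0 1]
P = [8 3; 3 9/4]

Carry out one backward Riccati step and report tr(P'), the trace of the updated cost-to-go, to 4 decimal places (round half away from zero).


19.3803

BᵀP = [-4.5000 -3.3750; 22.0000 10.5000]
S = R + BᵀPB = [1 0; 0 1] + [5.0625 -15.7500; -15.7500 65.0000] = [6.0625 -15.7500; -15.7500 66.0000]
BᵀPA = [-0.5625 3.3750; 5.7500 -22.5000]
K = S⁻¹·BᵀPA = [0.3514 -0.8656; 0.1710 -0.5475]
A−BK = [0.1580 -0.4051; -0.3148 0.7965]
AᵀP(A−BK) = [0.2770 -0.7139; -0.7139 1.8533]
P' = Q + AᵀP(A−BK) = [16.5270 -4.7139; -4.7139 2.8533]
tr(P') = 19.3803
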